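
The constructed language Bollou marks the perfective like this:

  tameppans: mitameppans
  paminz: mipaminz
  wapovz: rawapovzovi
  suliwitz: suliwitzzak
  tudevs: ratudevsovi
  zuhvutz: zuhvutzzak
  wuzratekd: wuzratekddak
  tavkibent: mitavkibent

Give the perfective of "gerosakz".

gerosakzzak

wapovz and paminz both end in -z yet inflect differently (rawapovzovi, mipaminz), so the final letter is not what conditions the rule; the second-to-last letter is.
"gerosakz" has second-to-last letter 'k'. The one such stem in the data (wuzratekd → wuzratekddak) doubles the final consonant and adds -ak (as do zuhvutz, suliwitz), so the same rule applies.
The other patterns: stems whose second-to-last letter is 'v' add ra- … -ovi around the stem; stems whose second-to-last letter is 'n' add the prefix mi-.
So gerosakz → gerosakzzak.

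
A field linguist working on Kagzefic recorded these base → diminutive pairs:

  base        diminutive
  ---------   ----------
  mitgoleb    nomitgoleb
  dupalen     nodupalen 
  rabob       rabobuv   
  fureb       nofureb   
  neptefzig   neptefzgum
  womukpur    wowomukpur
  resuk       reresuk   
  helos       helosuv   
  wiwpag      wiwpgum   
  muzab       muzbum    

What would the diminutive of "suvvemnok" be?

suvvemnokuv

"suvvemnok" has last vowel 'o'. The stems whose last vowel is 'o' (rabob → rabobuv, helos → helosuv) add -uv.
The other patterns: stems whose last vowel is 'e' add the prefix no-; stems whose last vowel is 'u' repeat the first consonant+vowel as a prefix; stems whose last vowel is 'a' or 'i' delete the last vowel and add -um.
So suvvemnok → suvvemnokuv.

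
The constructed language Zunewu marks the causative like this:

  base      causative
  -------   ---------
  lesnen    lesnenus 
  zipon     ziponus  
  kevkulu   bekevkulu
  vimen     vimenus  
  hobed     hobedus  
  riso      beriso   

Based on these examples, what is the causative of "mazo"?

bemazo

riso and zipon both have last vowel 'o' yet inflect differently (beriso, ziponus), so the last vowel is not what conditions the rule; whether the stem ends in a vowel or a consonant is.
"mazo" ends in a vowel. The stems ending in a vowel (kevkulu → bekevkulu, riso → beriso) add the prefix be-.
The other pattern: stems ending in a consonant add -us.
So mazo → bemazo.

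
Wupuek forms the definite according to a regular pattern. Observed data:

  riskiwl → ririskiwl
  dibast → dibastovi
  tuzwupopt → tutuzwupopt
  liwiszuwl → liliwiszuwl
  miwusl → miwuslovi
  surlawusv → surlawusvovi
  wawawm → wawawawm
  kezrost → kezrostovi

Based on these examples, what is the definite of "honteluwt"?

miwusl and riskiwl both end in -l yet inflect differently (miwuslovi, ririskiwl), so the final letter is not what conditions the rule; the second-to-last letter is.
"honteluwt" has second-to-last letter 'w'. The stems whose second-to-last letter is 'w' (riskiwl → ririskiwl, wawawm → wawawawm, liwiszuwl → liliwiszuwl) repeat the first consonant+vowel as a prefix.
So honteluwt → hohonteluwt.

hohonteluwt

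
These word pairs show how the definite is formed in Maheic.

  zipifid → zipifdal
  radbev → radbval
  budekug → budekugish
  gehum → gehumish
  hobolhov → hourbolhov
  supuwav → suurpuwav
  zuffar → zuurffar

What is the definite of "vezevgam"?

"vezevgam" has last vowel 'a'. The stems whose last vowel is 'a' (supuwav → suurpuwav, zuffar → zuurffar) insert -ur- after the first vowel.
The other patterns: stems whose last vowel is 'e' or 'i' delete the last vowel and add -al; stems whose last vowel is 'u' add -ish.
So vezevgam → veurzevgam.

veurzevgam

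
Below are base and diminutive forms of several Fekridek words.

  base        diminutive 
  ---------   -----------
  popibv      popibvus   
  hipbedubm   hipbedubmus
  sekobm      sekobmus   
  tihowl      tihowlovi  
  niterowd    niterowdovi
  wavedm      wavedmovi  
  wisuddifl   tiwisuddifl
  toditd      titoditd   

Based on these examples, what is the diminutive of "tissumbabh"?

hipbedubm and wavedm both end in -m yet inflect differently (hipbedubmus, wavedmovi), so the final letter is not what conditions the rule; the second-to-last letter is.
"tissumbabh" has second-to-last letter 'b'. The stems whose second-to-last letter is 'b' (popibv → popibvus, hipbedubm → hipbedubmus, sekobm → sekobmus) add -us.
The other patterns: stems whose second-to-last letter is 'd' or 'w' add -ovi; stems whose second-to-last letter is 'f' or 't' add the prefix ti-.
So tissumbabh → tissumbabhus.

tissumbabhus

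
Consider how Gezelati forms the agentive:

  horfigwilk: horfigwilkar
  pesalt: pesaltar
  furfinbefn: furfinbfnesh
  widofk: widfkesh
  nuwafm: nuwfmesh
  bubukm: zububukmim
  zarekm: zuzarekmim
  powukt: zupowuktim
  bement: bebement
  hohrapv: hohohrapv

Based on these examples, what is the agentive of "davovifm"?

horfigwilk and widofk both end in -k yet inflect differently (horfigwilkar, widfkesh), so the final letter is not what conditions the rule; the second-to-last letter is.
"davovifm" has second-to-last letter 'f'. The stems whose second-to-last letter is 'f' (furfinbefn → furfinbfnesh, widofk → widfkesh, nuwafm → nuwfmesh) delete the last vowel and add -esh.
So davovifm → davovfmesh.

davovfmesh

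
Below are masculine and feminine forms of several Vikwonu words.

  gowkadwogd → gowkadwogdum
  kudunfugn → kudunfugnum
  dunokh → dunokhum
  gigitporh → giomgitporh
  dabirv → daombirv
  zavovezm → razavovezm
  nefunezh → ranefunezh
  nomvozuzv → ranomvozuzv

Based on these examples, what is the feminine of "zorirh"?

zoomrirh

dunokh and gigitporh both end in -h yet inflect differently (dunokhum, giomgitporh), so the final letter is not what conditions the rule; the second-to-last letter is.
"zorirh" has second-to-last letter 'r'. The stems whose second-to-last letter is 'r' (gigitporh → giomgitporh, dabirv → daombirv) insert -om- after the first vowel.
So zorirh → zoomrirh.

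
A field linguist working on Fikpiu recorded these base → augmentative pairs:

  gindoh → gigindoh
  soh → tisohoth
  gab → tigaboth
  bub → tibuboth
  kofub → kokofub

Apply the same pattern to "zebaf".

zezebaf

kofub and gab both end in -b yet inflect differently (kokofub, tigaboth), so the final letter is not what conditions the rule; the number of vowels is.
"zebaf" has 2 vowels. The stems with 2 vowels (gindoh → gigindoh, kofub → kokofub) repeat the first consonant+vowel as a prefix.
The other pattern: stems with 1 vowel add ti- … -oth around the stem.
So zebaf → zezebaf.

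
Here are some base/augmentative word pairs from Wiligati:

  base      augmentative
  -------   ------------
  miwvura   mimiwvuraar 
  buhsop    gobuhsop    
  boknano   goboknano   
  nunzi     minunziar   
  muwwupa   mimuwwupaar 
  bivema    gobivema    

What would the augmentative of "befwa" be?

bivema and miwvura both end in -a yet inflect differently (gobivema, mimiwvuraar), so the final letter is not what conditions the rule; the first letter is.
"befwa" begins with b-. The stems beginning with b- (bivema → gobivema, buhsop → gobuhsop, boknano → goboknano) add the prefix go-.
So befwa → gobefwa.

gobefwa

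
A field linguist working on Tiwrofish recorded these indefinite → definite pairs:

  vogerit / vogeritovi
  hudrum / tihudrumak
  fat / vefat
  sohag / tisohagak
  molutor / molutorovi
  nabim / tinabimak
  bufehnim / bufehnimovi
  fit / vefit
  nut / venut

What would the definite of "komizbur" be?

fit and vogerit both end in -t yet inflect differently (vefit, vogeritovi), so the final letter is not what conditions the rule; the number of vowels is.
"komizbur" has 3 vowels. The stems with 3 vowels (vogerit → vogeritovi, molutor → molutorovi, bufehnim → bufehnimovi) add -ovi.
The other patterns: stems with 1 vowel add the prefix ve-; stems with 2 vowels add ti- … -ak around the stem.
So komizbur → komizburovi.

komizburovi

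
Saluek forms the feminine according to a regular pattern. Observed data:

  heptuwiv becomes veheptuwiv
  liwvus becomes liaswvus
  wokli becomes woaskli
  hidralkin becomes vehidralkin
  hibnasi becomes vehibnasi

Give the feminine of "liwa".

hibnasi and wokli both end in -i yet inflect differently (vehibnasi, woaskli), so the final letter is not what conditions the rule; the first letter is.
"liwa" begins with l-. The one such stem in the data (liwvus → liaswvus) inserts -as- after the first vowel (as does wokli), so the same rule applies.
So liwa → liaswa.

liaswa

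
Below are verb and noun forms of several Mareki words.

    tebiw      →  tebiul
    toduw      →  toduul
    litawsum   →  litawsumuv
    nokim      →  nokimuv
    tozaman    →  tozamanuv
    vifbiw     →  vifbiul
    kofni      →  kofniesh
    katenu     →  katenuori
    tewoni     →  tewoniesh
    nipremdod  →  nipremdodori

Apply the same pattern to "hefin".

"hefin" ends in -n. The one such stem in the data (tozaman → tozamanuv) adds -uv, so the same rule applies.
The other patterns: stems ending in -d or -u add -ori; stems ending in -w drop the final letter and add -ul; stems ending in -i add -esh.
So hefin → hefinuv.

hefinuv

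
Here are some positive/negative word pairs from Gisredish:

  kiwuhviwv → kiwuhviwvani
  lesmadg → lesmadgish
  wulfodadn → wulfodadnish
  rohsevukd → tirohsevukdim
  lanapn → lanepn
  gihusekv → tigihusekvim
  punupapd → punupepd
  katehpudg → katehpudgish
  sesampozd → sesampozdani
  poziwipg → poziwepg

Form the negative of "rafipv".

rafepv

poziwipg and katehpudg both end in -g yet inflect differently (poziwepg, katehpudgish), so the final letter is not what conditions the rule; the second-to-last letter is.
"rafipv" has second-to-last letter 'p'. The stems whose second-to-last letter is 'p' (punupapd → punupepd, poziwipg → poziwepg, lanapn → lanepn) change the last vowel to 'e'.
The other patterns: stems whose second-to-last letter is 'd' add -ish; stems whose second-to-last letter is 'k' add ti- … -im around the stem; stems whose second-to-last letter is 'w' or 'z' add -ani.
So rafipv → rafepv.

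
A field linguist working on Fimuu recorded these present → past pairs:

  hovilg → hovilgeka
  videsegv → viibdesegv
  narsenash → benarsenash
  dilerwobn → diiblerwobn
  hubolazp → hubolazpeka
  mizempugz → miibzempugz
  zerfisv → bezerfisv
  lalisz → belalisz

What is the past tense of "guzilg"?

zerfisv and videsegv both end in -v yet inflect differently (bezerfisv, viibdesegv), so the final letter is not what conditions the rule; the second-to-last letter is.
"guzilg" has second-to-last letter 'l'. The one such stem in the data (hovilg → hovilgeka) adds -eka, so the same rule applies.
So guzilg → guzilgeka.

guzilgeka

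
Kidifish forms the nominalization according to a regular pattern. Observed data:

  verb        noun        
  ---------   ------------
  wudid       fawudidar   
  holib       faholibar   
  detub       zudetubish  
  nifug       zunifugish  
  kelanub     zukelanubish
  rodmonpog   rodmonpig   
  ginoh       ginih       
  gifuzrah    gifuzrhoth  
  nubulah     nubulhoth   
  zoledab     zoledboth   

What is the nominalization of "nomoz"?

holib and detub both end in -b yet inflect differently (faholibar, zudetubish), so the final letter is not what conditions the rule; the last vowel is.
"nomoz" has last vowel 'o'. The stems whose last vowel is 'o' (rodmonpog → rodmonpig, ginoh → ginih) change the last vowel to 'i'.
So nomoz → nomiz.

nomiz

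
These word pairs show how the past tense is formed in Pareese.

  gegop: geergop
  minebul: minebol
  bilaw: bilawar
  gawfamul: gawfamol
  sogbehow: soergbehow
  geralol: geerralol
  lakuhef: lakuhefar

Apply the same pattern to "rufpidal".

"rufpidal" has last vowel 'a'. The one such stem in the data (bilaw → bilawar) adds -ar, so the same rule applies.
So rufpidal → rufpidalar.

rufpidalar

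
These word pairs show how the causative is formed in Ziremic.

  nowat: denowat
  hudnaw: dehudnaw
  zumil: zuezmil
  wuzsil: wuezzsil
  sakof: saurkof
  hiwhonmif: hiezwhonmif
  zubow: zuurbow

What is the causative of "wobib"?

hiwhonmif and sakof both end in -f yet inflect differently (hiezwhonmif, saurkof), so the final letter is not what conditions the rule; the last vowel is.
"wobib" has last vowel 'i'. The stems whose last vowel is 'i' (zumil → zuezmil, hiwhonmif → hiezwhonmif, wuzsil → wuezzsil) insert -ez- after the first vowel.
So wobib → woezbib.

woezbib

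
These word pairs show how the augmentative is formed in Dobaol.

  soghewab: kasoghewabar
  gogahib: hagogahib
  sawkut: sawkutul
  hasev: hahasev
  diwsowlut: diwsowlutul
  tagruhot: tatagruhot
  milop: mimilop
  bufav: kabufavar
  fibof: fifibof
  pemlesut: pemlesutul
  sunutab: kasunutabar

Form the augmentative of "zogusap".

kazogusapar

diwsowlut and tagruhot both end in -t yet inflect differently (diwsowlutul, tatagruhot), so the final letter is not what conditions the rule; the last vowel is.
"zogusap" has last vowel 'a'. The stems whose last vowel is 'a' (bufav → kabufavar, sunutab → kasunutabar, soghewab → kasoghewabar) add ka- … -ar around the stem.
The other patterns: stems whose last vowel is 'u' add -ul; stems whose last vowel is 'o' repeat the first consonant+vowel as a prefix; stems whose last vowel is 'e' or 'i' add the prefix ha-.
So zogusap → kazogusapar.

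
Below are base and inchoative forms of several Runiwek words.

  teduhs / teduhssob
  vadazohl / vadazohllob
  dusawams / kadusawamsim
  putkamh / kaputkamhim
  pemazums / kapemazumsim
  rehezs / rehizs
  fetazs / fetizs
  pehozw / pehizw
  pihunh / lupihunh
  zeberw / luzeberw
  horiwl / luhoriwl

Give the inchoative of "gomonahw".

teduhs and dusawams both end in -s yet inflect differently (teduhssob, kadusawamsim), so the final letter is not what conditions the rule; the second-to-last letter is.
"gomonahw" has second-to-last letter 'h'. The stems whose second-to-last letter is 'h' (teduhs → teduhssob, vadazohl → vadazohllob) double the final consonant and add -ob.
The other patterns: stems whose second-to-last letter is 'm' add ka- … -im around the stem; stems whose second-to-last letter is 'z' change the last vowel to 'i'; stems whose second-to-last letter is 'n', 'r' or 'w' add the prefix lu-.
So gomonahw → gomonahwwob.

gomonahwwob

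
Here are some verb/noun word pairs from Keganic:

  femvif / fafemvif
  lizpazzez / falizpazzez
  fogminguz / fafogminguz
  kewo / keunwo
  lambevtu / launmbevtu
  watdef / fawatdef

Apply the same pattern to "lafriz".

lambevtu and fogminguz both have last vowel 'u' yet inflect differently (launmbevtu, fafogminguz), so the last vowel is not what conditions the rule; whether the stem ends in a vowel or a consonant is.
"lafriz" ends in a consonant. The stems ending in a consonant (watdef → fawatdef, fogminguz → fafogminguz, lizpazzez → falizpazzez) add the prefix fa-.
So lafriz → falafriz.

falafriz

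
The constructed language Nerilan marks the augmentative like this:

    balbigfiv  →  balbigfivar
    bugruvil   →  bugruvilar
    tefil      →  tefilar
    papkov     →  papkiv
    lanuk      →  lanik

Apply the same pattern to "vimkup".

vimkip

balbigfiv and papkov both end in -v yet inflect differently (balbigfivar, papkiv), so the final letter is not what conditions the rule; the last vowel is.
"vimkup" has last vowel 'u'. The one such stem in the data (lanuk → lanik) changes the last vowel to 'i' (as does papkov), so the same rule applies.
The other pattern: stems whose last vowel is 'i' add -ar.
So vimkup → vimkip.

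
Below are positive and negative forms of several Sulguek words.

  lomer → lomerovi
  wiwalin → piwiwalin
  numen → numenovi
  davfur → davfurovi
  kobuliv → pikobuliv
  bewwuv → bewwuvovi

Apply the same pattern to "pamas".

pamasovi

wiwalin and numen both end in -n yet inflect differently (piwiwalin, numenovi), so the final letter is not what conditions the rule; the number of vowels is.
"pamas" has 2 vowels. The stems with 2 vowels (lomer → lomerovi, numen → numenovi, bewwuv → bewwuvovi) add -ovi.
The other pattern: stems with 3 vowels add the prefix pi-.
So pamas → pamasovi.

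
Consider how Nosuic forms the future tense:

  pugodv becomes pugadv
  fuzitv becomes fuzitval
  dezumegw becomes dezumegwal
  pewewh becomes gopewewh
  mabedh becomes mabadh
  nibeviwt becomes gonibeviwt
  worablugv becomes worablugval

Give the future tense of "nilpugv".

pewewh and mabedh both end in -h yet inflect differently (gopewewh, mabadh), so the final letter is not what conditions the rule; the second-to-last letter is.
"nilpugv" has second-to-last letter 'g'. The stems whose second-to-last letter is 'g' (worablugv → worablugval, dezumegw → dezumegwal) add -al.
The other patterns: stems whose second-to-last letter is 'w' add the prefix go-; stems whose second-to-last letter is 'd' change the last vowel to 'a'.
So nilpugv → nilpugval.

nilpugval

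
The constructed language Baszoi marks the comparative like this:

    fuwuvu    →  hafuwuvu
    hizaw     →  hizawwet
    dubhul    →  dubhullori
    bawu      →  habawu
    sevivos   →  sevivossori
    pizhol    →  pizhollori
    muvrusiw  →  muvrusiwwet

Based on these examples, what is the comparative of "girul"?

fuwuvu and dubhul both have last vowel 'u' yet inflect differently (hafuwuvu, dubhullori), so the last vowel is not what conditions the rule; the final letter is.
"girul" ends in -l. The stems ending in -l (pizhol → pizhollori, dubhul → dubhullori) double the final consonant and add -ori.
So girul → girullori.

girullori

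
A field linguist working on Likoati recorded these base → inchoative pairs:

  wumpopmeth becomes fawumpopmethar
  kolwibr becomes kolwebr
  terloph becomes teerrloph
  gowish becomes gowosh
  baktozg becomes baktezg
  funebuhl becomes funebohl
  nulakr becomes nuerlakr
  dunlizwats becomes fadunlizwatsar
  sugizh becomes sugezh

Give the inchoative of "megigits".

sugizh and wumpopmeth both end in -h yet inflect differently (sugezh, fawumpopmethar), so the final letter is not what conditions the rule; the second-to-last letter is.
"megigits" has second-to-last letter 't'. The stems whose second-to-last letter is 't' (wumpopmeth → fawumpopmethar, dunlizwats → fadunlizwatsar) add fa- … -ar around the stem.
The other patterns: stems whose second-to-last letter is 'b' or 'z' change the last vowel to 'e'; stems whose second-to-last letter is 'h' or 's' change the last vowel to 'o'; stems whose second-to-last letter is 'k' or 'p' insert -er- after the first vowel.
So megigits → famegigitsar.

famegigitsar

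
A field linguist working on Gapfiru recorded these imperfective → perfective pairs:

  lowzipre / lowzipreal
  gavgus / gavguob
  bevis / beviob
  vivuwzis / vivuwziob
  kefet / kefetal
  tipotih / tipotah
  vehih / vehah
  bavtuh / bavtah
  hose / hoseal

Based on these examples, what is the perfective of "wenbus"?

wenbuob

gavgus and bavtuh both have last vowel 'u' yet inflect differently (gavguob, bavtah), so the last vowel is not what conditions the rule; the final letter is.
"wenbus" ends in -s. The stems ending in -s (gavgus → gavguob, bevis → beviob, vivuwzis → vivuwziob) drop the final letter and add -ob.
So wenbus → wenbuob.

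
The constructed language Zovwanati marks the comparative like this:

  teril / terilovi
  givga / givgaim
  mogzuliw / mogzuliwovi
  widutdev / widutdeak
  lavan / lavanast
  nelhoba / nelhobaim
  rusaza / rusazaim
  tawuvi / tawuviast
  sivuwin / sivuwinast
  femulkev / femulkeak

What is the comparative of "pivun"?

pivunast

"pivun" ends in -n. The stems ending in -n (lavan → lavanast, sivuwin → sivuwinast) add -ast.
So pivun → pivunast.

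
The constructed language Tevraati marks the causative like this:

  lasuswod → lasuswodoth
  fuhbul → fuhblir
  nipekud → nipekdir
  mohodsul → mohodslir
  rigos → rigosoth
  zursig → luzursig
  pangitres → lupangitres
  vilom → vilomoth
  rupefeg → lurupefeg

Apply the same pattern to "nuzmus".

lasuswod and nipekud both end in -d yet inflect differently (lasuswodoth, nipekdir), so the final letter is not what conditions the rule; the last vowel is.
"nuzmus" has last vowel 'u'. The stems whose last vowel is 'u' (nipekud → nipekdir, mohodsul → mohodslir, fuhbul → fuhblir) delete the last vowel and add -ir.
The other patterns: stems whose last vowel is 'o' add -oth; stems whose last vowel is 'e' or 'i' add the prefix lu-.
So nuzmus → nuzmsir.

nuzmsir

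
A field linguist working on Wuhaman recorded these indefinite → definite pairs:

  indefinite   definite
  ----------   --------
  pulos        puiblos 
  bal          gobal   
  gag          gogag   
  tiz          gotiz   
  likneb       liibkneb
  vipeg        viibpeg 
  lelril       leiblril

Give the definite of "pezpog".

gag and vipeg both end in -g yet inflect differently (gogag, viibpeg), so the final letter is not what conditions the rule; the number of vowels is.
"pezpog" has 2 vowels. The stems with 2 vowels (likneb → liibkneb, vipeg → viibpeg, lelril → leiblril) insert -ib- after the first vowel.
So pezpog → peibzpog.

peibzpog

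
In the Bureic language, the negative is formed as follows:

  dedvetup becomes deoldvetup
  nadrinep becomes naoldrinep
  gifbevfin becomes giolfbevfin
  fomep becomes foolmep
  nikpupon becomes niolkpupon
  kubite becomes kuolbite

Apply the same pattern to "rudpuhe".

Every pair shown (dedvetup → deoldvetup, nadrinep → naoldrinep, gifbevfin → giolfbevfin, …) follows the same rule: insert -ol- after the first vowel.
So rudpuhe → ruoldpuhe.

ruoldpuhe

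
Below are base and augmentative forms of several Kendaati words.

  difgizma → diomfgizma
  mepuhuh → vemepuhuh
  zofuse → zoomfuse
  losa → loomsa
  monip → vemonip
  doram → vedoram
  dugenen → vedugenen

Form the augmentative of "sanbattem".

doram and difgizma both have last vowel 'a' yet inflect differently (vedoram, diomfgizma), so the last vowel is not what conditions the rule; whether the stem ends in a vowel or a consonant is.
"sanbattem" ends in a consonant. The stems ending in a consonant (doram → vedoram, monip → vemonip, mepuhuh → vemepuhuh) add the prefix ve-.
The other pattern: stems ending in a vowel insert -om- after the first vowel.
So sanbattem → vesanbattem.

vesanbattem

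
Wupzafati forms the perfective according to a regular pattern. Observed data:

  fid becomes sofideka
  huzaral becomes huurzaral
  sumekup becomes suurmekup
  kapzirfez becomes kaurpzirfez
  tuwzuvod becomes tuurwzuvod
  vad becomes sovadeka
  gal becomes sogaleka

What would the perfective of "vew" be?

gal and huzaral both end in -l yet inflect differently (sogaleka, huurzaral), so the final letter is not what conditions the rule; the number of vowels is.
"vew" has 1 vowel. The stems with 1 vowel (fid → sofideka, vad → sovadeka, gal → sogaleka) add so- … -eka around the stem.
So vew → soveweka.

soveweka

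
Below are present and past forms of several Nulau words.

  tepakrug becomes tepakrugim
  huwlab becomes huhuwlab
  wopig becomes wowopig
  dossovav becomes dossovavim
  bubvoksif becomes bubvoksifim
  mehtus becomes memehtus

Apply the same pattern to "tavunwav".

wopig and tepakrug both end in -g yet inflect differently (wowopig, tepakrugim), so the final letter is not what conditions the rule; the number of vowels is.
"tavunwav" has 3 vowels. The stems with 3 vowels (dossovav → dossovavim, tepakrug → tepakrugim, bubvoksif → bubvoksifim) add -im.
The other pattern: stems with 2 vowels repeat the first consonant+vowel as a prefix.
So tavunwav → tavunwavim.

tavunwavim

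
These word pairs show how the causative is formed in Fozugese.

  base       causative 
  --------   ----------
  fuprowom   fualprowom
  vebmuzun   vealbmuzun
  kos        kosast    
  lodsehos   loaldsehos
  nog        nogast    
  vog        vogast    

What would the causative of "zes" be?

kos and lodsehos both end in -s yet inflect differently (kosast, loaldsehos), so the final letter is not what conditions the rule; the number of vowels is.
"zes" has 1 vowel. The stems with 1 vowel (nog → nogast, kos → kosast, vog → vogast) add -ast.
The other pattern: stems with 3 vowels insert -al- after the first vowel.
So zes → zesast.

zesast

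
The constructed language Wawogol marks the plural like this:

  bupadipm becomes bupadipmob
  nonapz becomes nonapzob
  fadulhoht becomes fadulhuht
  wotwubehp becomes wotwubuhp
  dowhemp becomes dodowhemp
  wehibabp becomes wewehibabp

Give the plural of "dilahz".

"dilahz" has second-to-last letter 'h'. The stems whose second-to-last letter is 'h' (fadulhoht → fadulhuht, wotwubehp → wotwubuhp) change the last vowel to 'u'.
The other patterns: stems whose second-to-last letter is 'p' add -ob; stems whose second-to-last letter is 'b' or 'm' repeat the first consonant+vowel as a prefix.
So dilahz → diluhz.

diluhz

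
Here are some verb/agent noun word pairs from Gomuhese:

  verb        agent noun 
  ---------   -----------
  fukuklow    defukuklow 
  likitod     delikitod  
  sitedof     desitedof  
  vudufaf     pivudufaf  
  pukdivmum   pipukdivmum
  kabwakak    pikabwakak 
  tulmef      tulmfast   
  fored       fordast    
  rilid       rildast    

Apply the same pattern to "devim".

devmast

sitedof and vudufaf both end in -f yet inflect differently (desitedof, pivudufaf), so the final letter is not what conditions the rule; the last vowel is.
"devim" has last vowel 'i'. The one such stem in the data (rilid → rildast) deletes the last vowel and adds -ast (as do tulmef, fored), so the same rule applies.
The other patterns: stems whose last vowel is 'o' add the prefix de-; stems whose last vowel is 'a' or 'u' add the prefix pi-.
So devim → devmast.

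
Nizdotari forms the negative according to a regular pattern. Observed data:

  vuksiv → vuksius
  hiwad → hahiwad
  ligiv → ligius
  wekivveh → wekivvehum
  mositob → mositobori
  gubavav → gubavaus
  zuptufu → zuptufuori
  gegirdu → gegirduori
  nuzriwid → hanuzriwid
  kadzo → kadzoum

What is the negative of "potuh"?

hiwad and gubavav both have last vowel 'a' yet inflect differently (hahiwad, gubavaus), so the last vowel is not what conditions the rule; the final letter is.
"potuh" ends in -h. The one such stem in the data (wekivveh → wekivvehum) adds -um, so the same rule applies.
The other patterns: stems ending in -d add the prefix ha-; stems ending in -b or -u add -ori; stems ending in -v drop the final letter and add -us.
So potuh → potuhum.

potuhum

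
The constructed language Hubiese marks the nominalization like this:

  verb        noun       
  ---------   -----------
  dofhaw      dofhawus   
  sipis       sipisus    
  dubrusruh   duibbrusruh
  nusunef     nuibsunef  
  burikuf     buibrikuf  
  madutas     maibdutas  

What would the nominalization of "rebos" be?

rebosus

sipis and madutas both end in -s yet inflect differently (sipisus, maibdutas), so the final letter is not what conditions the rule; the number of vowels is.
"rebos" has 2 vowels. The stems with 2 vowels (dofhaw → dofhawus, sipis → sipisus) add -us.
The other pattern: stems with 3 vowels insert -ib- after the first vowel.
So rebos → rebosus.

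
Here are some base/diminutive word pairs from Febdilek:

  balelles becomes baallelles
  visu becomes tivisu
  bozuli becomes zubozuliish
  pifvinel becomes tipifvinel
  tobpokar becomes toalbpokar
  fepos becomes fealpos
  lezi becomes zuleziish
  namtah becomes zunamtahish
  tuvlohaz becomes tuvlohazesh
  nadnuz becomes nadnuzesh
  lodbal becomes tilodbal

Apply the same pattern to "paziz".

pazizesh

"paziz" ends in -z. The stems ending in -z (tuvlohaz → tuvlohazesh, nadnuz → nadnuzesh) add -esh.
The other patterns: stems ending in -r or -s insert -al- after the first vowel; stems ending in -h or -i add zu- … -ish around the stem; stems ending in -l or -u add the prefix ti-.
So paziz → pazizesh.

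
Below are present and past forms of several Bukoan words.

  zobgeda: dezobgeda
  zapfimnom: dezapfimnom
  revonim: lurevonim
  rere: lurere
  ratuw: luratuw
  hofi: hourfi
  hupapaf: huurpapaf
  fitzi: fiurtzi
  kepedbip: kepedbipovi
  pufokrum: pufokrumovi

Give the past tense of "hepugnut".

heurpugnut

zapfimnom and revonim both end in -m yet inflect differently (dezapfimnom, lurevonim), so the final letter is not what conditions the rule; the first letter is.
"hepugnut" begins with h-. The stems beginning with h- (hofi → hourfi, hupapaf → huurpapaf) insert -ur- after the first vowel.
The other patterns: stems beginning with z- add the prefix de-; stems beginning with r- add the prefix lu-; stems beginning with k- or p- add -ovi.
So hepugnut → heurpugnut.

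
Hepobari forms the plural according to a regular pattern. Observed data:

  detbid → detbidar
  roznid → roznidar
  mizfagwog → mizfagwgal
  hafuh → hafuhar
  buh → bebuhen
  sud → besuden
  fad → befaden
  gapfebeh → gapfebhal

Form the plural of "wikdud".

wikdudar

buh and hafuh both end in -h yet inflect differently (bebuhen, hafuhar), so the final letter is not what conditions the rule; the number of vowels is.
"wikdud" has 2 vowels. The stems with 2 vowels (hafuh → hafuhar, roznid → roznidar, detbid → detbidar) add -ar.
So wikdud → wikdudar.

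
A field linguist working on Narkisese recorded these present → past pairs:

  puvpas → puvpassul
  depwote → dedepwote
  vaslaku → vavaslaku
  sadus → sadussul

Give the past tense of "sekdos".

sadus and vaslaku both have last vowel 'u' yet inflect differently (sadussul, vavaslaku), so the last vowel is not what conditions the rule; whether the stem ends in a vowel or a consonant is.
"sekdos" ends in a consonant. The stems ending in a consonant (puvpas → puvpassul, sadus → sadussul) double the final consonant and add -ul.
So sekdos → sekdossul.

sekdossul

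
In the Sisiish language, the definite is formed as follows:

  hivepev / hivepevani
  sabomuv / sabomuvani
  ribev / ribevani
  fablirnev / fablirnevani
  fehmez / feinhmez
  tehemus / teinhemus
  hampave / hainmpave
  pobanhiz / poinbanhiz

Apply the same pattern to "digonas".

diingonas

hivepev and fehmez both have last vowel 'e' yet inflect differently (hivepevani, feinhmez), so the last vowel is not what conditions the rule; the final letter is.
"digonas" ends in -s. The one such stem in the data (tehemus → teinhemus) inserts -in- after the first vowel (as do fehmez, hampave), so the same rule applies.
The other pattern: stems ending in -v add -ani.
So digonas → diingonas.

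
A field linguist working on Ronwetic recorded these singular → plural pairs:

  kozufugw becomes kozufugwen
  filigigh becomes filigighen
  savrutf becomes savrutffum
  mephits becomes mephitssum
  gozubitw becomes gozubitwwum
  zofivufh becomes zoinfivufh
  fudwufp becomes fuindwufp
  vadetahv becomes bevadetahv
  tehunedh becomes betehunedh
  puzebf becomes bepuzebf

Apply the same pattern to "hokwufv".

kozufugw and gozubitw both end in -w yet inflect differently (kozufugwen, gozubitwwum), so the final letter is not what conditions the rule; the second-to-last letter is.
"hokwufv" has second-to-last letter 'f'. The stems whose second-to-last letter is 'f' (zofivufh → zoinfivufh, fudwufp → fuindwufp) insert -in- after the first vowel.
The other patterns: stems whose second-to-last letter is 'g' add -en; stems whose second-to-last letter is 't' double the final consonant and add -um; stems whose second-to-last letter is 'b', 'd' or 'h' add the prefix be-.
So hokwufv → hoinkwufv.

hoinkwufv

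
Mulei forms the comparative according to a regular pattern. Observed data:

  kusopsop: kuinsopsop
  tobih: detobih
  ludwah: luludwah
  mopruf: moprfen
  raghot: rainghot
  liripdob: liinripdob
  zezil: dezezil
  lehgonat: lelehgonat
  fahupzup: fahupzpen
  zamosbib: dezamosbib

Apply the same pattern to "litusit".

delitusit

"litusit" has last vowel 'i'. The stems whose last vowel is 'i' (zamosbib → dezamosbib, tobih → detobih, zezil → dezezil) add the prefix de-.
So litusit → delitusit.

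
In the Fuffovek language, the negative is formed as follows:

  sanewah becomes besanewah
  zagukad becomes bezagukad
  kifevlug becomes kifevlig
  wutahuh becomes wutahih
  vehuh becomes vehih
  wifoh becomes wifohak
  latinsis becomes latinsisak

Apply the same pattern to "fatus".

fatis

sanewah and wutahuh both end in -h yet inflect differently (besanewah, wutahih), so the final letter is not what conditions the rule; the last vowel is.
"fatus" has last vowel 'u'. The stems whose last vowel is 'u' (kifevlug → kifevlig, wutahuh → wutahih, vehuh → vehih) change the last vowel to 'i'.
The other patterns: stems whose last vowel is 'a' add the prefix be-; stems whose last vowel is 'i' or 'o' add -ak.
So fatus → fatis.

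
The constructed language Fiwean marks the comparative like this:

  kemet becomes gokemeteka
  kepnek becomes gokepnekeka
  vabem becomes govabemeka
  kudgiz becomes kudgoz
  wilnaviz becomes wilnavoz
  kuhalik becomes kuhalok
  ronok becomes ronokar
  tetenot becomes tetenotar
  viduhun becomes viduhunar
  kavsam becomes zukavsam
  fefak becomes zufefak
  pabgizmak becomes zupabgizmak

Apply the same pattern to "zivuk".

zivukar

kepnek and kuhalik both end in -k yet inflect differently (gokepnekeka, kuhalok), so the final letter is not what conditions the rule; the last vowel is.
"zivuk" has last vowel 'u'. The one such stem in the data (viduhun → viduhunar) adds -ar, so the same rule applies.
So zivuk → zivukar.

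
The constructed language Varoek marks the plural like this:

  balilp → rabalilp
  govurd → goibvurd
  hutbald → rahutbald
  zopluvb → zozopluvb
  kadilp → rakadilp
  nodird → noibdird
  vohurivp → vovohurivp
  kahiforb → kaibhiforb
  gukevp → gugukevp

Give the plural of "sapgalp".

zopluvb and kahiforb both end in -b yet inflect differently (zozopluvb, kaibhiforb), so the final letter is not what conditions the rule; the second-to-last letter is.
"sapgalp" has second-to-last letter 'l'. The stems whose second-to-last letter is 'l' (balilp → rabalilp, hutbald → rahutbald, kadilp → rakadilp) add the prefix ra-.
So sapgalp → rasapgalp.

rasapgalp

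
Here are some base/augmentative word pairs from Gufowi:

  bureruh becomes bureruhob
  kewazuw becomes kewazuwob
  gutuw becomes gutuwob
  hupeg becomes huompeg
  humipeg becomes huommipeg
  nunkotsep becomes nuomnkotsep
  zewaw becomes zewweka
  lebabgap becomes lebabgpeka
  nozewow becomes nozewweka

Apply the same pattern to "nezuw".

"nezuw" has last vowel 'u'. The stems whose last vowel is 'u' (bureruh → bureruhob, kewazuw → kewazuwob, gutuw → gutuwob) add -ob.
So nezuw → nezuwob.

nezuwob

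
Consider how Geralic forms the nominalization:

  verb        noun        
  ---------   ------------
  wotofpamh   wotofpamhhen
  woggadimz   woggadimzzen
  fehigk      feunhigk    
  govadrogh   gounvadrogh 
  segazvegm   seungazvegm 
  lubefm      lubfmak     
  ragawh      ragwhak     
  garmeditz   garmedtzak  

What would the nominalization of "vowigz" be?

wotofpamh and govadrogh both end in -h yet inflect differently (wotofpamhhen, gounvadrogh), so the final letter is not what conditions the rule; the second-to-last letter is.
"vowigz" has second-to-last letter 'g'. The stems whose second-to-last letter is 'g' (fehigk → feunhigk, govadrogh → gounvadrogh, segazvegm → seungazvegm) insert -un- after the first vowel.
The other patterns: stems whose second-to-last letter is 'm' double the final consonant and add -en; stems whose second-to-last letter is 'f', 't' or 'w' delete the last vowel and add -ak.
So vowigz → vounwigz.

vounwigz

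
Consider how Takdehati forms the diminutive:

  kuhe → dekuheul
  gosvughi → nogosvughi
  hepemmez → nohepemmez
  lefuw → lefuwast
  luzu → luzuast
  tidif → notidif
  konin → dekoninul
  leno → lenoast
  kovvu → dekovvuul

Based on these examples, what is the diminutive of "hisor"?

nohisor

kovvu and luzu both end in -u yet inflect differently (dekovvuul, luzuast), so the final letter is not what conditions the rule; the first letter is.
"hisor" begins with h-. The one such stem in the data (hepemmez → nohepemmez) adds the prefix no-, so the same rule applies.
The other patterns: stems beginning with k- add de- … -ul around the stem; stems beginning with l- add -ast.
So hisor → nohisor.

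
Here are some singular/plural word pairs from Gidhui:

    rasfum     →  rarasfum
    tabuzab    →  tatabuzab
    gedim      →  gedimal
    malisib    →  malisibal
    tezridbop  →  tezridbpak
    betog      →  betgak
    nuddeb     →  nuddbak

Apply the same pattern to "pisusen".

pisusnak

"pisusen" has last vowel 'e'. The one such stem in the data (nuddeb → nuddbak) deletes the last vowel and adds -ak (as do tezridbop, betog), so the same rule applies.
So pisusen → pisusnak.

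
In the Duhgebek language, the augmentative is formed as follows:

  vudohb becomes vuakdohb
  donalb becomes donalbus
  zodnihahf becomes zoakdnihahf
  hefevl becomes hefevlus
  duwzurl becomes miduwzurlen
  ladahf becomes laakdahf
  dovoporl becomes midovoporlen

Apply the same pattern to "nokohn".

"nokohn" has second-to-last letter 'h'. The stems whose second-to-last letter is 'h' (vudohb → vuakdohb, ladahf → laakdahf, zodnihahf → zoakdnihahf) insert -ak- after the first vowel.
The other patterns: stems whose second-to-last letter is 'r' add mi- … -en around the stem; stems whose second-to-last letter is 'l' or 'v' add -us.
So nokohn → noakkohn.

noakkohn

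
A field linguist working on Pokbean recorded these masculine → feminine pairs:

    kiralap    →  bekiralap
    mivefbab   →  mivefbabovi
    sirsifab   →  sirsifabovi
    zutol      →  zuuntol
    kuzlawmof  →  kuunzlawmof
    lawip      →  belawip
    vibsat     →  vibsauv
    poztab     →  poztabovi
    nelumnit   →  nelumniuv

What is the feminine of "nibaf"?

niunbaf

kiralap and sirsifab both have last vowel 'a' yet inflect differently (bekiralap, sirsifabovi), so the last vowel is not what conditions the rule; the final letter is.
"nibaf" ends in -f. The one such stem in the data (kuzlawmof → kuunzlawmof) inserts -un- after the first vowel (as does zutol), so the same rule applies.
So nibaf → niunbaf.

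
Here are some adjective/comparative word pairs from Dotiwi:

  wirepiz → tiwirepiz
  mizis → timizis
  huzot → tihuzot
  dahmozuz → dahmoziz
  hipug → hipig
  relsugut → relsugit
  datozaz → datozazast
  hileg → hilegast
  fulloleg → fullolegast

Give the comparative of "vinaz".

wirepiz and dahmozuz both end in -z yet inflect differently (tiwirepiz, dahmoziz), so the final letter is not what conditions the rule; the last vowel is.
"vinaz" has last vowel 'a'. The one such stem in the data (datozaz → datozazast) adds -ast, so the same rule applies.
The other patterns: stems whose last vowel is 'i' or 'o' add the prefix ti-; stems whose last vowel is 'u' change the last vowel to 'i'.
So vinaz → vinazast.

vinazast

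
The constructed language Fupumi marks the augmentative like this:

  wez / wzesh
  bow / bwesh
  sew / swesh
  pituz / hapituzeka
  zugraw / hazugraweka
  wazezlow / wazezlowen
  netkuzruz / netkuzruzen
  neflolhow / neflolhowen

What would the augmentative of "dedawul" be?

dedawulen

wez and pituz both end in -z yet inflect differently (wzesh, hapituzeka), so the final letter is not what conditions the rule; the number of vowels is.
"dedawul" has 3 vowels. The stems with 3 vowels (wazezlow → wazezlowen, netkuzruz → netkuzruzen, neflolhow → neflolhowen) add -en.
So dedawul → dedawulen.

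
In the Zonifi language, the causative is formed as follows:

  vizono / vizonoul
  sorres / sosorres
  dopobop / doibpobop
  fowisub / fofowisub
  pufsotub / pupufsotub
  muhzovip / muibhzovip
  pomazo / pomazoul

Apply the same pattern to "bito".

pomazo and dopobop both have last vowel 'o' yet inflect differently (pomazoul, doibpobop), so the last vowel is not what conditions the rule; the final letter is.
"bito" ends in -o. The stems ending in -o (pomazo → pomazoul, vizono → vizonoul) add -ul.
The other patterns: stems ending in -b or -s repeat the first consonant+vowel as a prefix; stems ending in -p insert -ib- after the first vowel.
So bito → bitoul.

bitoul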